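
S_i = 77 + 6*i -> [77, 83, 89, 95, 101]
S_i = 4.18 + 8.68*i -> [4.18, 12.86, 21.54, 30.22, 38.9]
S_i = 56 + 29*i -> [56, 85, 114, 143, 172]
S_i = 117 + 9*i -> [117, 126, 135, 144, 153]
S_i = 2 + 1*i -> [2, 3, 4, 5, 6]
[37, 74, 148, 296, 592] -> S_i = 37*2^i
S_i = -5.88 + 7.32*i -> [-5.88, 1.44, 8.76, 16.08, 23.4]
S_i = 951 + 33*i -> [951, 984, 1017, 1050, 1083]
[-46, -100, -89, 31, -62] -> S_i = Random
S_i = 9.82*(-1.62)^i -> [9.82, -15.91, 25.77, -41.75, 67.64]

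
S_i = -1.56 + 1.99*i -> [-1.56, 0.43, 2.42, 4.41, 6.4]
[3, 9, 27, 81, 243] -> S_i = 3*3^i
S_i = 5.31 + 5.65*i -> [5.31, 10.96, 16.61, 22.26, 27.91]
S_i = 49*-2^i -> [49, -98, 196, -392, 784]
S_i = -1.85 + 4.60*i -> [-1.85, 2.75, 7.35, 11.95, 16.55]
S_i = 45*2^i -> [45, 90, 180, 360, 720]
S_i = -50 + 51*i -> [-50, 1, 52, 103, 154]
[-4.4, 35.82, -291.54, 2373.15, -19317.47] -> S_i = -4.40*(-8.14)^i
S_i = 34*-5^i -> [34, -170, 850, -4250, 21250]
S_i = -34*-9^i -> [-34, 306, -2754, 24786, -223074]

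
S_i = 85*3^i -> [85, 255, 765, 2295, 6885]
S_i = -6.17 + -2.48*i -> [-6.17, -8.65, -11.13, -13.61, -16.09]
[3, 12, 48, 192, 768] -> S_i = 3*4^i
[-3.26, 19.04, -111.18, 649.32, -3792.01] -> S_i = -3.26*(-5.84)^i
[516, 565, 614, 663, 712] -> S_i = 516 + 49*i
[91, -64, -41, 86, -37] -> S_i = Random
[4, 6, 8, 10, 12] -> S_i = 4 + 2*i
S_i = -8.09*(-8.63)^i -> [-8.09, 69.82, -602.52, 5199.73, -44873.68]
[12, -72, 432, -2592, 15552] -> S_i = 12*-6^i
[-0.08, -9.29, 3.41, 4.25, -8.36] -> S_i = Random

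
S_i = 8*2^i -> [8, 16, 32, 64, 128]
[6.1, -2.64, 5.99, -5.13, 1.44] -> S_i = Random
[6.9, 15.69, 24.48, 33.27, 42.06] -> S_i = 6.90 + 8.79*i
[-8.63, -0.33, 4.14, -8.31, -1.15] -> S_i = Random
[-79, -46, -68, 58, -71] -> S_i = Random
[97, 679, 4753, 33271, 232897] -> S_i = 97*7^i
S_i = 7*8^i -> [7, 56, 448, 3584, 28672]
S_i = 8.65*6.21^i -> [8.65, 53.72, 333.58, 2071.53, 12864.19]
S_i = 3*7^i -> [3, 21, 147, 1029, 7203]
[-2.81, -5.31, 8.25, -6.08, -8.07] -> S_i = Random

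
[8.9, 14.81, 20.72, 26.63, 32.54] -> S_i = 8.90 + 5.91*i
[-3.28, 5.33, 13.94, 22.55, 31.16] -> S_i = -3.28 + 8.61*i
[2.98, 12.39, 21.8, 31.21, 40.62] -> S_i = 2.98 + 9.41*i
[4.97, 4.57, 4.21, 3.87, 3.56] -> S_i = 4.97*0.92^i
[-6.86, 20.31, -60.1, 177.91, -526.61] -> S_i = -6.86*(-2.96)^i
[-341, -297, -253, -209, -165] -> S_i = -341 + 44*i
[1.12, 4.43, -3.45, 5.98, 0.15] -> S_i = Random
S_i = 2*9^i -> [2, 18, 162, 1458, 13122]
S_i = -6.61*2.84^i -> [-6.61, -18.77, -53.31, -151.41, -430.01]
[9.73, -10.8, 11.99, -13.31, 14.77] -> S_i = 9.73*(-1.11)^i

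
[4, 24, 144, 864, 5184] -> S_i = 4*6^i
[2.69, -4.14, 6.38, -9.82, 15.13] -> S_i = 2.69*(-1.54)^i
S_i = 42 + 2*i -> [42, 44, 46, 48, 50]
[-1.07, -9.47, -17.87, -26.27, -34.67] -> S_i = -1.07 + -8.40*i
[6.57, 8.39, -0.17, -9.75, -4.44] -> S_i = Random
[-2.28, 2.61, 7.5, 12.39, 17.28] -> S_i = -2.28 + 4.89*i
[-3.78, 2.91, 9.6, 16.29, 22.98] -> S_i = -3.78 + 6.69*i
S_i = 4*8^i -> [4, 32, 256, 2048, 16384]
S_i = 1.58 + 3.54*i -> [1.58, 5.12, 8.66, 12.2, 15.74]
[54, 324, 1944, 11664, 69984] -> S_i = 54*6^i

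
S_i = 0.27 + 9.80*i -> [0.27, 10.07, 19.87, 29.67, 39.47]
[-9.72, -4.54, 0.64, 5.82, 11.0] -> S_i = -9.72 + 5.18*i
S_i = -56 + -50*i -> [-56, -106, -156, -206, -256]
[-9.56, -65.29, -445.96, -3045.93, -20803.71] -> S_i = -9.56*6.83^i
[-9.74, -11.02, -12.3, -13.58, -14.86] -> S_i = -9.74 + -1.28*i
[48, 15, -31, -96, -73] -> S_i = Random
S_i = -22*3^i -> [-22, -66, -198, -594, -1782]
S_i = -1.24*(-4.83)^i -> [-1.24, 5.99, -28.93, 139.72, -674.85]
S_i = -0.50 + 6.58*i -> [-0.5, 6.08, 12.66, 19.24, 25.82]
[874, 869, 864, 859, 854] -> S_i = 874 + -5*i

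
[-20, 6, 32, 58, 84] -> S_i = -20 + 26*i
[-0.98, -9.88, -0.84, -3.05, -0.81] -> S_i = Random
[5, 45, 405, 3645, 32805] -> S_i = 5*9^i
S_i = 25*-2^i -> [25, -50, 100, -200, 400]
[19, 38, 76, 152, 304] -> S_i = 19*2^i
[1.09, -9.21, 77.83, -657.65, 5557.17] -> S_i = 1.09*(-8.45)^i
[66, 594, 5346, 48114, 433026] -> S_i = 66*9^i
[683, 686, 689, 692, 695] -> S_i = 683 + 3*i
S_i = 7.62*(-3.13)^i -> [7.62, -23.85, 74.65, -233.66, 731.36]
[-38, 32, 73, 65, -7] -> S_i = Random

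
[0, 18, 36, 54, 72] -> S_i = 0 + 18*i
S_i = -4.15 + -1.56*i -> [-4.15, -5.71, -7.27, -8.83, -10.39]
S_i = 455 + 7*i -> [455, 462, 469, 476, 483]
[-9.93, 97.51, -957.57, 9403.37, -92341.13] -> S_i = -9.93*(-9.82)^i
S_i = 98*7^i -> [98, 686, 4802, 33614, 235298]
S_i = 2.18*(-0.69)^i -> [2.18, -1.5, 1.04, -0.72, 0.49]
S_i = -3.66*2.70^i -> [-3.66, -9.88, -26.68, -72.04, -194.51]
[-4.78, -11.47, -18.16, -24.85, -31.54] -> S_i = -4.78 + -6.69*i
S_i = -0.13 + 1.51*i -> [-0.13, 1.38, 2.89, 4.4, 5.91]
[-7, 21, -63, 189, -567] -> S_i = -7*-3^i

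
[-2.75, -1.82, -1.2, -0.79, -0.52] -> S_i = -2.75*0.66^i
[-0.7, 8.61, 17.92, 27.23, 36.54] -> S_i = -0.70 + 9.31*i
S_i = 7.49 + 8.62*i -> [7.49, 16.11, 24.73, 33.35, 41.97]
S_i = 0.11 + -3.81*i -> [0.11, -3.7, -7.51, -11.32, -15.13]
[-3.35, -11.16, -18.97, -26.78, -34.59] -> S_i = -3.35 + -7.81*i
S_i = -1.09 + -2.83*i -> [-1.09, -3.92, -6.75, -9.58, -12.41]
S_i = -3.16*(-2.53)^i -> [-3.16, 7.99, -20.23, 51.17, -129.47]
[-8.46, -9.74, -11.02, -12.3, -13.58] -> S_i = -8.46 + -1.28*i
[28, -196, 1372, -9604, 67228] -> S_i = 28*-7^i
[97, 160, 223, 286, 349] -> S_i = 97 + 63*i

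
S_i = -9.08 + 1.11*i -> [-9.08, -7.97, -6.86, -5.75, -4.64]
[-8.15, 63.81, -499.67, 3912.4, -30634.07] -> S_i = -8.15*(-7.83)^i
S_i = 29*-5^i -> [29, -145, 725, -3625, 18125]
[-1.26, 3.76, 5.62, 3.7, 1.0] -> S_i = Random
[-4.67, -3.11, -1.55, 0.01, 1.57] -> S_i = -4.67 + 1.56*i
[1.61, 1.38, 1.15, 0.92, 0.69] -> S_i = 1.61 + -0.23*i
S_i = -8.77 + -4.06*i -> [-8.77, -12.83, -16.89, -20.95, -25.01]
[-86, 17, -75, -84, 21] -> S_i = Random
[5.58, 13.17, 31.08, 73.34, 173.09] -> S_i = 5.58*2.36^i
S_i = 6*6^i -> [6, 36, 216, 1296, 7776]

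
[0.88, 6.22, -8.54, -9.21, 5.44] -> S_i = Random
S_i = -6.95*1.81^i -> [-6.95, -12.58, -22.77, -41.21, -74.59]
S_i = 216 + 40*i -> [216, 256, 296, 336, 376]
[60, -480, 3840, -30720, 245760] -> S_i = 60*-8^i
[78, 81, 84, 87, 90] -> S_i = 78 + 3*i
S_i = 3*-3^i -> [3, -9, 27, -81, 243]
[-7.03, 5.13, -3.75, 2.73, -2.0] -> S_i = -7.03*(-0.73)^i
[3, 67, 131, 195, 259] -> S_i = 3 + 64*i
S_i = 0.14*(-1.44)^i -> [0.14, -0.2, 0.29, -0.42, 0.6]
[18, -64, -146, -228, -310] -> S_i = 18 + -82*i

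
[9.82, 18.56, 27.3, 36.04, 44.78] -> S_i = 9.82 + 8.74*i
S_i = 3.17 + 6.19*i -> [3.17, 9.36, 15.55, 21.74, 27.93]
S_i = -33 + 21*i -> [-33, -12, 9, 30, 51]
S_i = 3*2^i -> [3, 6, 12, 24, 48]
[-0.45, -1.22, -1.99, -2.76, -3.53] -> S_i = -0.45 + -0.77*i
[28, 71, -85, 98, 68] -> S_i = Random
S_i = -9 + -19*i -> [-9, -28, -47, -66, -85]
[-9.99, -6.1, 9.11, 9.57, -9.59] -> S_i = Random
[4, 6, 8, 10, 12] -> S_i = 4 + 2*i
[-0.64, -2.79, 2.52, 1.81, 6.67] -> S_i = Random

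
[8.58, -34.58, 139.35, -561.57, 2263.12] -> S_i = 8.58*(-4.03)^i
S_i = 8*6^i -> [8, 48, 288, 1728, 10368]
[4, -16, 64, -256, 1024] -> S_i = 4*-4^i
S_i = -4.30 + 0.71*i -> [-4.3, -3.59, -2.88, -2.17, -1.46]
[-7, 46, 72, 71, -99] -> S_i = Random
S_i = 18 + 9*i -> [18, 27, 36, 45, 54]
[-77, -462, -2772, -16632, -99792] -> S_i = -77*6^i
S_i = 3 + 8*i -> [3, 11, 19, 27, 35]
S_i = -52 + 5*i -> [-52, -47, -42, -37, -32]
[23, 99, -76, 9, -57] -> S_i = Random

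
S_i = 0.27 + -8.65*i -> [0.27, -8.38, -17.03, -25.68, -34.33]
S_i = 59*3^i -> [59, 177, 531, 1593, 4779]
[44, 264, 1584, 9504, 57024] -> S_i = 44*6^i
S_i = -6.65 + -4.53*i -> [-6.65, -11.18, -15.71, -20.24, -24.77]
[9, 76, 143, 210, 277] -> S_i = 9 + 67*i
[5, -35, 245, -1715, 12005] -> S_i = 5*-7^i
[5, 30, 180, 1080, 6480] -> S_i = 5*6^i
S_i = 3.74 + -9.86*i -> [3.74, -6.12, -15.98, -25.84, -35.7]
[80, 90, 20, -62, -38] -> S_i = Random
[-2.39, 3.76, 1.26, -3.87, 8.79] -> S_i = Random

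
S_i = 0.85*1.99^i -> [0.85, 1.69, 3.37, 6.7, 13.33]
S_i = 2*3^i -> [2, 6, 18, 54, 162]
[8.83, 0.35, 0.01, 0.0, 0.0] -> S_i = 8.83*0.04^i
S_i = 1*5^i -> [1, 5, 25, 125, 625]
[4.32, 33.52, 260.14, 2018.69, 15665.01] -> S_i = 4.32*7.76^i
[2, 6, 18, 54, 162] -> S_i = 2*3^i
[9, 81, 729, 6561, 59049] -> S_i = 9*9^i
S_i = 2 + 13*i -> [2, 15, 28, 41, 54]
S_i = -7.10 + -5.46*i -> [-7.1, -12.56, -18.02, -23.48, -28.94]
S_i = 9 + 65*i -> [9, 74, 139, 204, 269]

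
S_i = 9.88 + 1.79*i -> [9.88, 11.67, 13.46, 15.25, 17.04]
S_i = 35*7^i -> [35, 245, 1715, 12005, 84035]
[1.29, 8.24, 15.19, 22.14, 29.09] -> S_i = 1.29 + 6.95*i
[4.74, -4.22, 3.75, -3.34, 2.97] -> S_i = 4.74*(-0.89)^i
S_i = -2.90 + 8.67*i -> [-2.9, 5.77, 14.44, 23.11, 31.78]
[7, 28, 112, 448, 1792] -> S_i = 7*4^i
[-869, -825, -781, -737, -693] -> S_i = -869 + 44*i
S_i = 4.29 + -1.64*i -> [4.29, 2.65, 1.01, -0.63, -2.27]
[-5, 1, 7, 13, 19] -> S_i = -5 + 6*i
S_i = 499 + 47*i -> [499, 546, 593, 640, 687]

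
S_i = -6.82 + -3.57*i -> [-6.82, -10.39, -13.96, -17.53, -21.1]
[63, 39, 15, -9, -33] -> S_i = 63 + -24*i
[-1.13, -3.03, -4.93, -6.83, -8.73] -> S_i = -1.13 + -1.90*i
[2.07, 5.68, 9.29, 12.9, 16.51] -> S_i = 2.07 + 3.61*i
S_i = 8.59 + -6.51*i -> [8.59, 2.08, -4.43, -10.94, -17.45]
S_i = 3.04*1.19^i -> [3.04, 3.62, 4.3, 5.12, 6.1]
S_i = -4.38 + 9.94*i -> [-4.38, 5.56, 15.5, 25.44, 35.38]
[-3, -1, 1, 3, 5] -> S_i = -3 + 2*i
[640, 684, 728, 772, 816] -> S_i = 640 + 44*i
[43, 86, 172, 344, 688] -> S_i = 43*2^i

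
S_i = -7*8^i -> [-7, -56, -448, -3584, -28672]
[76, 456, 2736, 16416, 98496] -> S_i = 76*6^i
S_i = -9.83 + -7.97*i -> [-9.83, -17.8, -25.77, -33.74, -41.71]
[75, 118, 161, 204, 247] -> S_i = 75 + 43*i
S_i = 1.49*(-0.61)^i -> [1.49, -0.91, 0.55, -0.34, 0.21]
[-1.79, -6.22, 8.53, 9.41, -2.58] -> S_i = Random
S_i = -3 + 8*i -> [-3, 5, 13, 21, 29]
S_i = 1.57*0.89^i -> [1.57, 1.4, 1.24, 1.11, 0.99]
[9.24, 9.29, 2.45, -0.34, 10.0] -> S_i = Random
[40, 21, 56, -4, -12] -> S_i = Random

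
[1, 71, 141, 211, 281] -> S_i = 1 + 70*i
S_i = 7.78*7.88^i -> [7.78, 61.31, 483.09, 3806.78, 29997.46]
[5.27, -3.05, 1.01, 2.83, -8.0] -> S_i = Random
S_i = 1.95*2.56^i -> [1.95, 4.99, 12.78, 32.72, 83.75]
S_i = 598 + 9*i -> [598, 607, 616, 625, 634]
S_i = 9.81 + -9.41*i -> [9.81, 0.4, -9.01, -18.42, -27.83]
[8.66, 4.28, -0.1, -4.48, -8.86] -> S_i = 8.66 + -4.38*i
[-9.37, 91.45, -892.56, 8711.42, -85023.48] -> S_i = -9.37*(-9.76)^i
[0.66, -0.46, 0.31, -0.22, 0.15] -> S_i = 0.66*(-0.69)^i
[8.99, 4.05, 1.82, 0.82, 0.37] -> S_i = 8.99*0.45^i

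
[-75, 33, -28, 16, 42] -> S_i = Random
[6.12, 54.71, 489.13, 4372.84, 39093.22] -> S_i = 6.12*8.94^i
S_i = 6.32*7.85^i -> [6.32, 49.61, 389.45, 3057.22, 23999.14]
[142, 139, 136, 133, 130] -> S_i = 142 + -3*i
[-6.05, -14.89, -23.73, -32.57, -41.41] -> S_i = -6.05 + -8.84*i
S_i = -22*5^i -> [-22, -110, -550, -2750, -13750]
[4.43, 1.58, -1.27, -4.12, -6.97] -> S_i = 4.43 + -2.85*i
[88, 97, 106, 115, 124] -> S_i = 88 + 9*i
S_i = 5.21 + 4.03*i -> [5.21, 9.24, 13.27, 17.3, 21.33]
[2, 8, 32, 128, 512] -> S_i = 2*4^i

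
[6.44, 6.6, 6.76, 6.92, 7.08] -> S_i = 6.44 + 0.16*i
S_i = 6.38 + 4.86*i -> [6.38, 11.24, 16.1, 20.96, 25.82]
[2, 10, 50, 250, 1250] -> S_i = 2*5^i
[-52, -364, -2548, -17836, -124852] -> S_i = -52*7^i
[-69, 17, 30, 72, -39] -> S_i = Random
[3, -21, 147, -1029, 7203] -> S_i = 3*-7^i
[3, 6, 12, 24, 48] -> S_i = 3*2^i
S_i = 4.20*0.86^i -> [4.2, 3.61, 3.11, 2.67, 2.3]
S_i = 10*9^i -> [10, 90, 810, 7290, 65610]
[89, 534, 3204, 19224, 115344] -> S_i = 89*6^i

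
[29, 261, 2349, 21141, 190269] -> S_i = 29*9^i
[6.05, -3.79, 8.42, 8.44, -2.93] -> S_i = Random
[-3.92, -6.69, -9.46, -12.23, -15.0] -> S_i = -3.92 + -2.77*i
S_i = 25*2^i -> [25, 50, 100, 200, 400]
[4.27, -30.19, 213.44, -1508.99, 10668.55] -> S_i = 4.27*(-7.07)^i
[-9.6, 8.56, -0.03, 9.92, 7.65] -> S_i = Random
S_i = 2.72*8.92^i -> [2.72, 24.26, 216.42, 1930.47, 17219.81]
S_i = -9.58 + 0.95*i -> [-9.58, -8.63, -7.68, -6.73, -5.78]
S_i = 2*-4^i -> [2, -8, 32, -128, 512]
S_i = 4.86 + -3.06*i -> [4.86, 1.8, -1.26, -4.32, -7.38]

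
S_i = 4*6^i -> [4, 24, 144, 864, 5184]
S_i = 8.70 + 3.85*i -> [8.7, 12.55, 16.4, 20.25, 24.1]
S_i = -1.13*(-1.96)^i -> [-1.13, 2.21, -4.34, 8.51, -16.68]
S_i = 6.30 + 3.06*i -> [6.3, 9.36, 12.42, 15.48, 18.54]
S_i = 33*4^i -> [33, 132, 528, 2112, 8448]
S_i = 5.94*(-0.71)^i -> [5.94, -4.22, 2.99, -2.13, 1.51]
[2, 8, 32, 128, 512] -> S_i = 2*4^i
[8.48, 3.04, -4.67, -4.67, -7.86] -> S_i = Random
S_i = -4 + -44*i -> [-4, -48, -92, -136, -180]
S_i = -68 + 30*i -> [-68, -38, -8, 22, 52]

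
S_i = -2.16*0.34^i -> [-2.16, -0.73, -0.25, -0.08, -0.03]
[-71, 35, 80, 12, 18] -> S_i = Random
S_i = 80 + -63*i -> [80, 17, -46, -109, -172]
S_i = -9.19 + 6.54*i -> [-9.19, -2.65, 3.89, 10.43, 16.97]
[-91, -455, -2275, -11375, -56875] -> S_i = -91*5^i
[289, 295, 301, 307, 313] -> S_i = 289 + 6*i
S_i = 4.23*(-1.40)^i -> [4.23, -5.92, 8.29, -11.61, 16.25]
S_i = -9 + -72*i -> [-9, -81, -153, -225, -297]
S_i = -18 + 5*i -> [-18, -13, -8, -3, 2]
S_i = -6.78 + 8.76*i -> [-6.78, 1.98, 10.74, 19.5, 28.26]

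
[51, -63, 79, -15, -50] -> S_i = Random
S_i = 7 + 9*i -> [7, 16, 25, 34, 43]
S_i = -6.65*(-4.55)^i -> [-6.65, 30.26, -137.67, 626.41, -2850.15]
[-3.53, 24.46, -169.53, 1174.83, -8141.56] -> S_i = -3.53*(-6.93)^i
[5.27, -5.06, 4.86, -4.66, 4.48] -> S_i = 5.27*(-0.96)^i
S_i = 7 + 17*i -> [7, 24, 41, 58, 75]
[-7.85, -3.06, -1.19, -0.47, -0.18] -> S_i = -7.85*0.39^i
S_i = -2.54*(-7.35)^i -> [-2.54, 18.67, -137.22, 1008.55, -7412.81]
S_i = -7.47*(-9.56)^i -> [-7.47, 71.41, -682.71, 6526.71, -62395.34]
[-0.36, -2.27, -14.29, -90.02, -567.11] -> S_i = -0.36*6.30^i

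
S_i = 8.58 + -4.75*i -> [8.58, 3.83, -0.92, -5.67, -10.42]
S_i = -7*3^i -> [-7, -21, -63, -189, -567]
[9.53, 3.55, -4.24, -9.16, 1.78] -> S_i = Random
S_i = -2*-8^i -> [-2, 16, -128, 1024, -8192]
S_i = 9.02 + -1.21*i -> [9.02, 7.81, 6.6, 5.39, 4.18]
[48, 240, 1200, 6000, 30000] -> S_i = 48*5^i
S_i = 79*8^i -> [79, 632, 5056, 40448, 323584]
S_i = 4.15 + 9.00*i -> [4.15, 13.15, 22.15, 31.15, 40.15]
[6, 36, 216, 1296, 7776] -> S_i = 6*6^i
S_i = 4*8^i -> [4, 32, 256, 2048, 16384]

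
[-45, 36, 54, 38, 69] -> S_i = Random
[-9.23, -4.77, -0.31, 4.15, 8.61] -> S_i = -9.23 + 4.46*i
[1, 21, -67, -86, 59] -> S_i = Random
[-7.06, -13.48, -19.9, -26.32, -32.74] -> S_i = -7.06 + -6.42*i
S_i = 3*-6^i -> [3, -18, 108, -648, 3888]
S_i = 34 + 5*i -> [34, 39, 44, 49, 54]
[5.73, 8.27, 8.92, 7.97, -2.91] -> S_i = Random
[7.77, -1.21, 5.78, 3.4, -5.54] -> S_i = Random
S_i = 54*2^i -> [54, 108, 216, 432, 864]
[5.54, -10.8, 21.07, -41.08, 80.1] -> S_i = 5.54*(-1.95)^i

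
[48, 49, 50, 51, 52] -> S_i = 48 + 1*i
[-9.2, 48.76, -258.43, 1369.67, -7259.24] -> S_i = -9.20*(-5.30)^i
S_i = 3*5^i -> [3, 15, 75, 375, 1875]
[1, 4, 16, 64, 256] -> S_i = 1*4^i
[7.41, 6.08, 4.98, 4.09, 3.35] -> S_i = 7.41*0.82^i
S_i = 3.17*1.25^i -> [3.17, 3.96, 4.95, 6.19, 7.74]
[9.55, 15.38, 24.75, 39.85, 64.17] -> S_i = 9.55*1.61^i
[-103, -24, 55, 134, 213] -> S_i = -103 + 79*i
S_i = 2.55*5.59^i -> [2.55, 14.25, 79.68, 445.43, 2489.93]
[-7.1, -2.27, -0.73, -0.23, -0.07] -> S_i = -7.10*0.32^i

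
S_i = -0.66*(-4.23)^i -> [-0.66, 2.79, -11.81, 49.95, -211.3]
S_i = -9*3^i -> [-9, -27, -81, -243, -729]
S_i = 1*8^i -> [1, 8, 64, 512, 4096]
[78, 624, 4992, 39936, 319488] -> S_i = 78*8^i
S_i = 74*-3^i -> [74, -222, 666, -1998, 5994]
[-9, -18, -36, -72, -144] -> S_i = -9*2^i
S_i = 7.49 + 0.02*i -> [7.49, 7.51, 7.53, 7.55, 7.57]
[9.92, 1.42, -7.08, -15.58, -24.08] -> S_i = 9.92 + -8.50*i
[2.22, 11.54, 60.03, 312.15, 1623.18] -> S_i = 2.22*5.20^i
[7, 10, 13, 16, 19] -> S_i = 7 + 3*i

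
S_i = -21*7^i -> [-21, -147, -1029, -7203, -50421]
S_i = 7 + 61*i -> [7, 68, 129, 190, 251]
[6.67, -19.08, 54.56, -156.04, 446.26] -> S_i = 6.67*(-2.86)^i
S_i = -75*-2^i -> [-75, 150, -300, 600, -1200]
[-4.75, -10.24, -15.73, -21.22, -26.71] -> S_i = -4.75 + -5.49*i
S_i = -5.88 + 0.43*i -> [-5.88, -5.45, -5.02, -4.59, -4.16]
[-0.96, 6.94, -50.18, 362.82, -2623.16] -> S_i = -0.96*(-7.23)^i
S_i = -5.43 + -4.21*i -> [-5.43, -9.64, -13.85, -18.06, -22.27]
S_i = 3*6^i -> [3, 18, 108, 648, 3888]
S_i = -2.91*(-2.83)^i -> [-2.91, 8.24, -23.31, 65.96, -186.65]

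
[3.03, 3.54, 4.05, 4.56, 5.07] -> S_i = 3.03 + 0.51*i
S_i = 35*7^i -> [35, 245, 1715, 12005, 84035]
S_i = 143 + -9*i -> [143, 134, 125, 116, 107]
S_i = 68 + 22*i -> [68, 90, 112, 134, 156]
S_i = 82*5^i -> [82, 410, 2050, 10250, 51250]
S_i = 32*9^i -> [32, 288, 2592, 23328, 209952]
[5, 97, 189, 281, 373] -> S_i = 5 + 92*i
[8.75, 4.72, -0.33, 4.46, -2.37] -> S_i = Random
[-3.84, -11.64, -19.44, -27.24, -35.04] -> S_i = -3.84 + -7.80*i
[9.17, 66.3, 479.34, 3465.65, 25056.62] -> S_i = 9.17*7.23^i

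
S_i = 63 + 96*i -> [63, 159, 255, 351, 447]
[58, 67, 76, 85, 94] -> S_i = 58 + 9*i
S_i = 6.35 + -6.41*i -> [6.35, -0.06, -6.47, -12.88, -19.29]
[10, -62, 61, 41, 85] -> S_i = Random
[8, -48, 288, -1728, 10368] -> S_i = 8*-6^i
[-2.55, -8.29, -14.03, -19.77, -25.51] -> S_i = -2.55 + -5.74*i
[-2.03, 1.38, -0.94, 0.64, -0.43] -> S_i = -2.03*(-0.68)^i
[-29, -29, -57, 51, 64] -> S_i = Random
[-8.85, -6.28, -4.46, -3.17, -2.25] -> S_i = -8.85*0.71^i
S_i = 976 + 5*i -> [976, 981, 986, 991, 996]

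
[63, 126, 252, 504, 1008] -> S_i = 63*2^i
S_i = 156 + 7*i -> [156, 163, 170, 177, 184]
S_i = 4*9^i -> [4, 36, 324, 2916, 26244]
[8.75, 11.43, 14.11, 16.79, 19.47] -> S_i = 8.75 + 2.68*i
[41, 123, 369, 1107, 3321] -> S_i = 41*3^i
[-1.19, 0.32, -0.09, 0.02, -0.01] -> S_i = -1.19*(-0.27)^i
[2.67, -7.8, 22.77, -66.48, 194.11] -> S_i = 2.67*(-2.92)^i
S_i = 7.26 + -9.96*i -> [7.26, -2.7, -12.66, -22.62, -32.58]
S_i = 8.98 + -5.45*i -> [8.98, 3.53, -1.92, -7.37, -12.82]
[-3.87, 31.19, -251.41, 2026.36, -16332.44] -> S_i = -3.87*(-8.06)^i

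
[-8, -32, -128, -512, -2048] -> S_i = -8*4^i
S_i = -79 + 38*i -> [-79, -41, -3, 35, 73]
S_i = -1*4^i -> [-1, -4, -16, -64, -256]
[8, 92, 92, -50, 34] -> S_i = Random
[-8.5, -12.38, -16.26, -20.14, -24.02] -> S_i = -8.50 + -3.88*i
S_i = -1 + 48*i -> [-1, 47, 95, 143, 191]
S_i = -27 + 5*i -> [-27, -22, -17, -12, -7]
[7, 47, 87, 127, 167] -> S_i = 7 + 40*i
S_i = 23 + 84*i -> [23, 107, 191, 275, 359]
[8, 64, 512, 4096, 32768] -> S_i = 8*8^i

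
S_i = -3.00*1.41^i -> [-3.0, -4.23, -5.96, -8.41, -11.86]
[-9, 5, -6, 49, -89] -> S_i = Random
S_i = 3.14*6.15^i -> [3.14, 19.31, 118.76, 730.39, 4491.9]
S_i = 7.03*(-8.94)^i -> [7.03, -62.85, 561.86, -5023.05, 44906.11]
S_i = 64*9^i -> [64, 576, 5184, 46656, 419904]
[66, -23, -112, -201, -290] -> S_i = 66 + -89*i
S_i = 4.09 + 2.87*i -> [4.09, 6.96, 9.83, 12.7, 15.57]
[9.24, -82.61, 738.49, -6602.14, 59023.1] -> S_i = 9.24*(-8.94)^i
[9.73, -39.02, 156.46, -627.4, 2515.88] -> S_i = 9.73*(-4.01)^i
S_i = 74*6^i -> [74, 444, 2664, 15984, 95904]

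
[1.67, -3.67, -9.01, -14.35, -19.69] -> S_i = 1.67 + -5.34*i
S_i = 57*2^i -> [57, 114, 228, 456, 912]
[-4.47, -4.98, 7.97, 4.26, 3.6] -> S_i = Random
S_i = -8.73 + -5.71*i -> [-8.73, -14.44, -20.15, -25.86, -31.57]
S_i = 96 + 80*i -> [96, 176, 256, 336, 416]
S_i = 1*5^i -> [1, 5, 25, 125, 625]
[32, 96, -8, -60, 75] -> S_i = Random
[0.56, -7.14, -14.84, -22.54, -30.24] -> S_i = 0.56 + -7.70*i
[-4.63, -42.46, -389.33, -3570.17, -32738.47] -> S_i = -4.63*9.17^i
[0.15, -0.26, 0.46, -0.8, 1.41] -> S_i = 0.15*(-1.75)^i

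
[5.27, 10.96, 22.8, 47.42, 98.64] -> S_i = 5.27*2.08^i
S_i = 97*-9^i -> [97, -873, 7857, -70713, 636417]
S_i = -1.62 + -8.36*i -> [-1.62, -9.98, -18.34, -26.7, -35.06]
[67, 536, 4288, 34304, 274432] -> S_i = 67*8^i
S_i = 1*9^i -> [1, 9, 81, 729, 6561]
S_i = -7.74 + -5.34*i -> [-7.74, -13.08, -18.42, -23.76, -29.1]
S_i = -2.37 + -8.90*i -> [-2.37, -11.27, -20.17, -29.07, -37.97]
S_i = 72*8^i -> [72, 576, 4608, 36864, 294912]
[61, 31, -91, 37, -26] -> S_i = Random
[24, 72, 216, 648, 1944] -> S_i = 24*3^i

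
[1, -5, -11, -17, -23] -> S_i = 1 + -6*i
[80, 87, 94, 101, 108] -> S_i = 80 + 7*i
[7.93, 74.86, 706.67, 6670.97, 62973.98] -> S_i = 7.93*9.44^i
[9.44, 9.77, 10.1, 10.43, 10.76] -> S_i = 9.44 + 0.33*i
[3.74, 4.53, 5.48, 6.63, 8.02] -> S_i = 3.74*1.21^i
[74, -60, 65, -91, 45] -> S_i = Random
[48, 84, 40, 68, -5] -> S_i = Random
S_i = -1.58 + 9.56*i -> [-1.58, 7.98, 17.54, 27.1, 36.66]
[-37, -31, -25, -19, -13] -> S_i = -37 + 6*i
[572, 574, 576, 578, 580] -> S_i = 572 + 2*i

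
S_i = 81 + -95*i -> [81, -14, -109, -204, -299]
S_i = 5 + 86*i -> [5, 91, 177, 263, 349]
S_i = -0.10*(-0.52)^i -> [-0.1, 0.05, -0.03, 0.01, -0.01]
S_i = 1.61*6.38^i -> [1.61, 10.27, 65.53, 418.11, 2667.53]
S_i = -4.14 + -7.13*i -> [-4.14, -11.27, -18.4, -25.53, -32.66]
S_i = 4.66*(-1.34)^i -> [4.66, -6.24, 8.37, -11.21, 15.02]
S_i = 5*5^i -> [5, 25, 125, 625, 3125]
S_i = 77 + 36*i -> [77, 113, 149, 185, 221]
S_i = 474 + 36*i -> [474, 510, 546, 582, 618]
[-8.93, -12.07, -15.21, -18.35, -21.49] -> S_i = -8.93 + -3.14*i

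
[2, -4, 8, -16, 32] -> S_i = 2*-2^i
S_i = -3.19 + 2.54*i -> [-3.19, -0.65, 1.89, 4.43, 6.97]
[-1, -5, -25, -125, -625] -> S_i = -1*5^i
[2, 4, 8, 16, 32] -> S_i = 2*2^i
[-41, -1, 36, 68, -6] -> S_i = Random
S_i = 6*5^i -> [6, 30, 150, 750, 3750]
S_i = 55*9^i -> [55, 495, 4455, 40095, 360855]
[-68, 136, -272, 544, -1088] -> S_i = -68*-2^i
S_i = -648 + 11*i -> [-648, -637, -626, -615, -604]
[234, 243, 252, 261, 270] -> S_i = 234 + 9*i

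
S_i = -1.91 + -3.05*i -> [-1.91, -4.96, -8.01, -11.06, -14.11]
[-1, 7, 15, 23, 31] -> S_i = -1 + 8*i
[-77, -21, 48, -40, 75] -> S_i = Random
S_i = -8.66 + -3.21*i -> [-8.66, -11.87, -15.08, -18.29, -21.5]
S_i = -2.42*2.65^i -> [-2.42, -6.41, -16.99, -45.04, -119.34]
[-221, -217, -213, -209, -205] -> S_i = -221 + 4*i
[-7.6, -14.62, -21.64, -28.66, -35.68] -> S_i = -7.60 + -7.02*i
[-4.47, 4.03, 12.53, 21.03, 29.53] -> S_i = -4.47 + 8.50*i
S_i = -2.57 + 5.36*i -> [-2.57, 2.79, 8.15, 13.51, 18.87]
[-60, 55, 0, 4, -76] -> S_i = Random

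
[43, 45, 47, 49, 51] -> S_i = 43 + 2*i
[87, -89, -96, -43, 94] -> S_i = Random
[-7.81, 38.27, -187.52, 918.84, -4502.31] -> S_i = -7.81*(-4.90)^i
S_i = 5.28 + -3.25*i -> [5.28, 2.03, -1.22, -4.47, -7.72]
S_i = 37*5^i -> [37, 185, 925, 4625, 23125]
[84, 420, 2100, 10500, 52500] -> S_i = 84*5^i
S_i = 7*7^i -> [7, 49, 343, 2401, 16807]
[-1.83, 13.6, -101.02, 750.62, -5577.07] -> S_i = -1.83*(-7.43)^i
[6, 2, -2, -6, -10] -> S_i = 6 + -4*i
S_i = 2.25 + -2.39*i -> [2.25, -0.14, -2.53, -4.92, -7.31]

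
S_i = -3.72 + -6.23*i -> [-3.72, -9.95, -16.18, -22.41, -28.64]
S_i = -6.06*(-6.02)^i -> [-6.06, 36.48, -219.62, 1322.09, -7959.0]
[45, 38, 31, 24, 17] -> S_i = 45 + -7*i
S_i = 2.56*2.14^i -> [2.56, 5.48, 11.72, 25.09, 53.69]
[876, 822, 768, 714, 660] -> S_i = 876 + -54*i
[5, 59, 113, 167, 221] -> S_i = 5 + 54*i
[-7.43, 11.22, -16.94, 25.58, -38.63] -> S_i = -7.43*(-1.51)^i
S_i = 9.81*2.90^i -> [9.81, 28.45, 82.5, 239.26, 693.84]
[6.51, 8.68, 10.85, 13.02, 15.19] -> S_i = 6.51 + 2.17*i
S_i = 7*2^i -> [7, 14, 28, 56, 112]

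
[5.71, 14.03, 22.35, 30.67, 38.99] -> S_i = 5.71 + 8.32*i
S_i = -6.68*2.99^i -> [-6.68, -19.97, -59.72, -178.56, -533.9]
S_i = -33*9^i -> [-33, -297, -2673, -24057, -216513]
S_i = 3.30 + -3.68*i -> [3.3, -0.38, -4.06, -7.74, -11.42]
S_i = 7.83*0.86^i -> [7.83, 6.73, 5.79, 4.98, 4.28]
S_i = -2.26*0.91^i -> [-2.26, -2.06, -1.87, -1.7, -1.55]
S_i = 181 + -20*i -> [181, 161, 141, 121, 101]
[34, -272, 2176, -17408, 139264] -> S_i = 34*-8^i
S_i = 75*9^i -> [75, 675, 6075, 54675, 492075]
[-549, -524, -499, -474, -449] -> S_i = -549 + 25*i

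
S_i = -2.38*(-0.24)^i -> [-2.38, 0.57, -0.14, 0.03, -0.01]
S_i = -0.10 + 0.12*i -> [-0.1, 0.02, 0.14, 0.26, 0.38]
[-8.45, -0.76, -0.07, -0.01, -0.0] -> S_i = -8.45*0.09^i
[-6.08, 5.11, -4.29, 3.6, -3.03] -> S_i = -6.08*(-0.84)^i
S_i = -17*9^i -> [-17, -153, -1377, -12393, -111537]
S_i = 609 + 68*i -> [609, 677, 745, 813, 881]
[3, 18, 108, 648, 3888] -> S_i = 3*6^i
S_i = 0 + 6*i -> [0, 6, 12, 18, 24]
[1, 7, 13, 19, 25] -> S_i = 1 + 6*i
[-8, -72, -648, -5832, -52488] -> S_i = -8*9^i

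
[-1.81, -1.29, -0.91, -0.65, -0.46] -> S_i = -1.81*0.71^i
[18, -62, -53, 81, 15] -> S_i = Random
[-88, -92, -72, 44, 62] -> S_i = Random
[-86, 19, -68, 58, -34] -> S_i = Random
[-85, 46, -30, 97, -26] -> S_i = Random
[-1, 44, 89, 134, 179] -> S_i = -1 + 45*i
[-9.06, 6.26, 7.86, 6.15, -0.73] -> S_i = Random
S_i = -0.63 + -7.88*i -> [-0.63, -8.51, -16.39, -24.27, -32.15]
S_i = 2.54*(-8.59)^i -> [2.54, -21.82, 187.42, -1609.95, 13829.5]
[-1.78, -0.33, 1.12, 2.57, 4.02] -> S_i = -1.78 + 1.45*i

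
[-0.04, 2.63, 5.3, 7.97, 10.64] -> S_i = -0.04 + 2.67*i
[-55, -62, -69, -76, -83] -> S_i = -55 + -7*i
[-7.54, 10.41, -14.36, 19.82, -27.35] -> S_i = -7.54*(-1.38)^i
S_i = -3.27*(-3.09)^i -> [-3.27, 10.1, -31.22, 96.48, -298.11]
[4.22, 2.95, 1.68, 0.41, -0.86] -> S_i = 4.22 + -1.27*i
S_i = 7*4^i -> [7, 28, 112, 448, 1792]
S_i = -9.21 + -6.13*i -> [-9.21, -15.34, -21.47, -27.6, -33.73]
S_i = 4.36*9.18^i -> [4.36, 40.02, 367.43, 3372.99, 30964.01]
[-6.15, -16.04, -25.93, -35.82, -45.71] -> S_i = -6.15 + -9.89*i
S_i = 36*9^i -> [36, 324, 2916, 26244, 236196]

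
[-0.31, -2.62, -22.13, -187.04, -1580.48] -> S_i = -0.31*8.45^i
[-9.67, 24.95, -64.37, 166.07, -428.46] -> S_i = -9.67*(-2.58)^i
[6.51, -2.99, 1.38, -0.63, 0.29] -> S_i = 6.51*(-0.46)^i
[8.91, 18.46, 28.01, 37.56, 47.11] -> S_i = 8.91 + 9.55*i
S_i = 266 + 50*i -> [266, 316, 366, 416, 466]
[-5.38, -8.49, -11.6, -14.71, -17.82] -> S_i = -5.38 + -3.11*i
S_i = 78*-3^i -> [78, -234, 702, -2106, 6318]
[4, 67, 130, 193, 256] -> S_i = 4 + 63*i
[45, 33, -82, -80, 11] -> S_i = Random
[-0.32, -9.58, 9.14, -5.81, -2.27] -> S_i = Random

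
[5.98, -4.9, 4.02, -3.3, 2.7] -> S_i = 5.98*(-0.82)^i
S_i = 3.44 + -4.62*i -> [3.44, -1.18, -5.8, -10.42, -15.04]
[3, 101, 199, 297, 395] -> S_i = 3 + 98*i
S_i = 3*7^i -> [3, 21, 147, 1029, 7203]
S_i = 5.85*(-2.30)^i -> [5.85, -13.45, 30.95, -71.18, 163.71]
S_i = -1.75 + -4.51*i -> [-1.75, -6.26, -10.77, -15.28, -19.79]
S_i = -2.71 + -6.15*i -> [-2.71, -8.86, -15.01, -21.16, -27.31]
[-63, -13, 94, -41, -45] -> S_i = Random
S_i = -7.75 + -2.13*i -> [-7.75, -9.88, -12.01, -14.14, -16.27]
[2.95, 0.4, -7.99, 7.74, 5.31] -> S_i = Random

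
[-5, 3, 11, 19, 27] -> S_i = -5 + 8*i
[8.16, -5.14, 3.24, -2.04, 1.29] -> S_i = 8.16*(-0.63)^i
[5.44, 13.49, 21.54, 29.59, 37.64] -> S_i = 5.44 + 8.05*i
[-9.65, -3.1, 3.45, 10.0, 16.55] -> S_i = -9.65 + 6.55*i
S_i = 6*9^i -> [6, 54, 486, 4374, 39366]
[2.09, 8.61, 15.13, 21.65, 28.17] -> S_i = 2.09 + 6.52*i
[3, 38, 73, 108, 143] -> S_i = 3 + 35*i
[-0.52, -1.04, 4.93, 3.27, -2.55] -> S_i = Random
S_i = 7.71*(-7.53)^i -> [7.71, -58.06, 437.16, -3291.84, 24787.59]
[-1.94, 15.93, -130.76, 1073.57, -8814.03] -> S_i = -1.94*(-8.21)^i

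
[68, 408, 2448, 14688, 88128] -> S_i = 68*6^i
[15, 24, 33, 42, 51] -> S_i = 15 + 9*i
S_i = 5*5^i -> [5, 25, 125, 625, 3125]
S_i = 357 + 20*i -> [357, 377, 397, 417, 437]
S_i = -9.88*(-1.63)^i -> [-9.88, 16.1, -26.25, 42.79, -69.74]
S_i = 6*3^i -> [6, 18, 54, 162, 486]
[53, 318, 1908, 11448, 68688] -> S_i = 53*6^i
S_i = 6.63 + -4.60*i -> [6.63, 2.03, -2.57, -7.17, -11.77]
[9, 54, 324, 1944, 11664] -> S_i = 9*6^i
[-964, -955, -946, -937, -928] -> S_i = -964 + 9*i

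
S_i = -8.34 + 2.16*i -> [-8.34, -6.18, -4.02, -1.86, 0.3]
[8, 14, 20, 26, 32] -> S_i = 8 + 6*i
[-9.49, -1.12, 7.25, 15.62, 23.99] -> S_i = -9.49 + 8.37*i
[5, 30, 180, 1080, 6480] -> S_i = 5*6^i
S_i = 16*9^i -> [16, 144, 1296, 11664, 104976]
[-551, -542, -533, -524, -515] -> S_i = -551 + 9*i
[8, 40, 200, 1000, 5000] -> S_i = 8*5^i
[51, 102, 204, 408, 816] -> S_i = 51*2^i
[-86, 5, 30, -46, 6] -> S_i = Random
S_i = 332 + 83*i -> [332, 415, 498, 581, 664]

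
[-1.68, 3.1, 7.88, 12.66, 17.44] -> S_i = -1.68 + 4.78*i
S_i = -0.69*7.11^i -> [-0.69, -4.91, -34.88, -248.0, -1763.31]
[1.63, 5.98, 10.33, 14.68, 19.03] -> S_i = 1.63 + 4.35*i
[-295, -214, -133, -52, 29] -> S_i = -295 + 81*i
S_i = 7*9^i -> [7, 63, 567, 5103, 45927]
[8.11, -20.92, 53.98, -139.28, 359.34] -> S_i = 8.11*(-2.58)^i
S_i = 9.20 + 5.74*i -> [9.2, 14.94, 20.68, 26.42, 32.16]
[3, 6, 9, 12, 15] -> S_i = 3 + 3*i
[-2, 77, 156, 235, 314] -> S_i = -2 + 79*i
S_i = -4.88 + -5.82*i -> [-4.88, -10.7, -16.52, -22.34, -28.16]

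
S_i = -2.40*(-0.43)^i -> [-2.4, 1.03, -0.44, 0.19, -0.08]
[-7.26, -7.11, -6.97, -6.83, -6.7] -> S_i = -7.26*0.98^i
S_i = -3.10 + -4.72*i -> [-3.1, -7.82, -12.54, -17.26, -21.98]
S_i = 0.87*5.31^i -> [0.87, 4.62, 24.53, 130.26, 691.67]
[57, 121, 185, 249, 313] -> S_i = 57 + 64*i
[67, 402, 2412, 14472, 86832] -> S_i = 67*6^i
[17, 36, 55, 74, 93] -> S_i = 17 + 19*i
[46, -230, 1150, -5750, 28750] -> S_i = 46*-5^i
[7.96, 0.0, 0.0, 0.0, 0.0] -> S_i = 7.96*0.00^i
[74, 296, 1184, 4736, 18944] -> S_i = 74*4^i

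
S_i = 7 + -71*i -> [7, -64, -135, -206, -277]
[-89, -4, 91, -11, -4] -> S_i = Random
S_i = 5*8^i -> [5, 40, 320, 2560, 20480]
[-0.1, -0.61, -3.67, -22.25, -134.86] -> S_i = -0.10*6.06^i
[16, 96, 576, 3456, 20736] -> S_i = 16*6^i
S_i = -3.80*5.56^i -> [-3.8, -21.13, -117.47, -653.14, -3631.47]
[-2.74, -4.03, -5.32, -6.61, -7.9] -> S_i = -2.74 + -1.29*i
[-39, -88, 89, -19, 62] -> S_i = Random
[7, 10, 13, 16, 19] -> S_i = 7 + 3*i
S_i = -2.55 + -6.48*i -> [-2.55, -9.03, -15.51, -21.99, -28.47]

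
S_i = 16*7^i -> [16, 112, 784, 5488, 38416]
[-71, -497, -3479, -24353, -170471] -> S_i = -71*7^i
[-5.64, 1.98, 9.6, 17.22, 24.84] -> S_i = -5.64 + 7.62*i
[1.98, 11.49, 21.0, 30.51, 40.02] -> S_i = 1.98 + 9.51*i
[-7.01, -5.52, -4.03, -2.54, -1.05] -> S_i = -7.01 + 1.49*i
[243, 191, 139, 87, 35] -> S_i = 243 + -52*i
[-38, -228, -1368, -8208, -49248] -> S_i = -38*6^i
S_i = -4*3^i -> [-4, -12, -36, -108, -324]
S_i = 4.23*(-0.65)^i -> [4.23, -2.75, 1.79, -1.16, 0.76]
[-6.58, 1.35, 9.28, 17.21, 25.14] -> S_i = -6.58 + 7.93*i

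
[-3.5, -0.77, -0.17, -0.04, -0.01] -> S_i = -3.50*0.22^i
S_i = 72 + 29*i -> [72, 101, 130, 159, 188]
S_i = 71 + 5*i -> [71, 76, 81, 86, 91]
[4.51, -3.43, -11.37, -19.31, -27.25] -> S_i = 4.51 + -7.94*i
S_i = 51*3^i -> [51, 153, 459, 1377, 4131]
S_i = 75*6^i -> [75, 450, 2700, 16200, 97200]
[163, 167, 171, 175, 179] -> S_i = 163 + 4*i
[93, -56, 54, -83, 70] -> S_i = Random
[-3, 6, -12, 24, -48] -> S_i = -3*-2^i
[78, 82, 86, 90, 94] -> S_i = 78 + 4*i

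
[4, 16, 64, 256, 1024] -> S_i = 4*4^i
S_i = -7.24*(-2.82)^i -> [-7.24, 20.42, -57.58, 162.36, -457.86]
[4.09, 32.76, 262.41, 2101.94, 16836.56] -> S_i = 4.09*8.01^i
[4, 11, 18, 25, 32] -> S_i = 4 + 7*i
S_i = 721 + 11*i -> [721, 732, 743, 754, 765]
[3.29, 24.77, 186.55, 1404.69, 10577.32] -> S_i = 3.29*7.53^i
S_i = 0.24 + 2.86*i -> [0.24, 3.1, 5.96, 8.82, 11.68]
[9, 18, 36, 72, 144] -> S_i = 9*2^i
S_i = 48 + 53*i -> [48, 101, 154, 207, 260]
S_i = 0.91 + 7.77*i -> [0.91, 8.68, 16.45, 24.22, 31.99]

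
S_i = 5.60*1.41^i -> [5.6, 7.9, 11.13, 15.7, 22.13]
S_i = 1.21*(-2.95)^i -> [1.21, -3.57, 10.53, -31.06, 91.64]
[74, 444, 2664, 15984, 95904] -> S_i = 74*6^i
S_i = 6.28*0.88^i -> [6.28, 5.53, 4.86, 4.28, 3.77]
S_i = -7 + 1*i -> [-7, -6, -5, -4, -3]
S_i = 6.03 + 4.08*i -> [6.03, 10.11, 14.19, 18.27, 22.35]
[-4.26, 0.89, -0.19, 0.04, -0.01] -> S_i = -4.26*(-0.21)^i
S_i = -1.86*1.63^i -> [-1.86, -3.03, -4.94, -8.06, -13.13]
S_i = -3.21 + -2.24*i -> [-3.21, -5.45, -7.69, -9.93, -12.17]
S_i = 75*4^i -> [75, 300, 1200, 4800, 19200]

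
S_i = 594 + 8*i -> [594, 602, 610, 618, 626]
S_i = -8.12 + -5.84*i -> [-8.12, -13.96, -19.8, -25.64, -31.48]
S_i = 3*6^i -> [3, 18, 108, 648, 3888]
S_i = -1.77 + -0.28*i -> [-1.77, -2.05, -2.33, -2.61, -2.89]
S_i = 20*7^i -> [20, 140, 980, 6860, 48020]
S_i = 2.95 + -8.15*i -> [2.95, -5.2, -13.35, -21.5, -29.65]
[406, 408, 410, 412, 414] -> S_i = 406 + 2*i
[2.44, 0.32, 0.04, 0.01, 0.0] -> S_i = 2.44*0.13^i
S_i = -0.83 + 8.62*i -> [-0.83, 7.79, 16.41, 25.03, 33.65]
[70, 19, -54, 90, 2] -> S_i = Random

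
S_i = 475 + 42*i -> [475, 517, 559, 601, 643]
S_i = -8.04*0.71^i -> [-8.04, -5.71, -4.05, -2.88, -2.04]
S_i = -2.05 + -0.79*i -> [-2.05, -2.84, -3.63, -4.42, -5.21]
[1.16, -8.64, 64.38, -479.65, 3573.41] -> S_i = 1.16*(-7.45)^i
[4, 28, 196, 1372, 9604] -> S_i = 4*7^i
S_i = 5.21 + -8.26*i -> [5.21, -3.05, -11.31, -19.57, -27.83]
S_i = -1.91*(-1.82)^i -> [-1.91, 3.48, -6.33, 11.51, -20.96]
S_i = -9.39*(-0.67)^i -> [-9.39, 6.29, -4.22, 2.82, -1.89]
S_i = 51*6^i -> [51, 306, 1836, 11016, 66096]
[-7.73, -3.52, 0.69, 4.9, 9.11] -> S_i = -7.73 + 4.21*i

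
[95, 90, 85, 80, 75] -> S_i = 95 + -5*i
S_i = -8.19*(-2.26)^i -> [-8.19, 18.51, -41.83, 94.54, -213.66]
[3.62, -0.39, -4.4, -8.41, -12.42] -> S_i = 3.62 + -4.01*i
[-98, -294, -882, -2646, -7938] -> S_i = -98*3^i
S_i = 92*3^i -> [92, 276, 828, 2484, 7452]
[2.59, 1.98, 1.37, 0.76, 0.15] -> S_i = 2.59 + -0.61*i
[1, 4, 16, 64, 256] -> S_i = 1*4^i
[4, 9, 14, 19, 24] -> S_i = 4 + 5*i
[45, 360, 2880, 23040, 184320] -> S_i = 45*8^i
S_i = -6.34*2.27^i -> [-6.34, -14.39, -32.67, -74.16, -168.34]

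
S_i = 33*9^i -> [33, 297, 2673, 24057, 216513]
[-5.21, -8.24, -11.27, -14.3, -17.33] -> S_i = -5.21 + -3.03*i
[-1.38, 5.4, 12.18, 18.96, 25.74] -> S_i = -1.38 + 6.78*i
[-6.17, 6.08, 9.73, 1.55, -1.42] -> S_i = Random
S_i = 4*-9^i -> [4, -36, 324, -2916, 26244]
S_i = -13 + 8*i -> [-13, -5, 3, 11, 19]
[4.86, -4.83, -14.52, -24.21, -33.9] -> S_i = 4.86 + -9.69*i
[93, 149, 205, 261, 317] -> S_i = 93 + 56*i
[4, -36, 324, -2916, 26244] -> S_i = 4*-9^i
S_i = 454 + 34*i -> [454, 488, 522, 556, 590]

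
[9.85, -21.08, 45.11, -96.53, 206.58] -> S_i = 9.85*(-2.14)^i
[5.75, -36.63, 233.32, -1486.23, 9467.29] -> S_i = 5.75*(-6.37)^i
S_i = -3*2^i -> [-3, -6, -12, -24, -48]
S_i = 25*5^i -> [25, 125, 625, 3125, 15625]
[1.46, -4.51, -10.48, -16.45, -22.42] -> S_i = 1.46 + -5.97*i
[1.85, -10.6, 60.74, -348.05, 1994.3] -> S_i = 1.85*(-5.73)^i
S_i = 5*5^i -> [5, 25, 125, 625, 3125]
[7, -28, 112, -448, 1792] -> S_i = 7*-4^i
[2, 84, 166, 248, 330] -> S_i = 2 + 82*i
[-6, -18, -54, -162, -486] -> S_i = -6*3^i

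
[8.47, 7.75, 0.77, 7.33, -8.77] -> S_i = Random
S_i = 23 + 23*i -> [23, 46, 69, 92, 115]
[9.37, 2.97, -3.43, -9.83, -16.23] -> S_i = 9.37 + -6.40*i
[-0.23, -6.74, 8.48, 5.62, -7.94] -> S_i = Random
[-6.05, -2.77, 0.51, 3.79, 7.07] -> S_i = -6.05 + 3.28*i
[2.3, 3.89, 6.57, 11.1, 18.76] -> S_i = 2.30*1.69^i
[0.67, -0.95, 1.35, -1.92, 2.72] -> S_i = 0.67*(-1.42)^i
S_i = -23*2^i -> [-23, -46, -92, -184, -368]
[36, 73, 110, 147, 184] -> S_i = 36 + 37*i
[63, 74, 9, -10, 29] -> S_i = Random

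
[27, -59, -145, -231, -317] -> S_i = 27 + -86*i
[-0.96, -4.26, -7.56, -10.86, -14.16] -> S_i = -0.96 + -3.30*i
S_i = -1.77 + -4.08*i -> [-1.77, -5.85, -9.93, -14.01, -18.09]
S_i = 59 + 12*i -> [59, 71, 83, 95, 107]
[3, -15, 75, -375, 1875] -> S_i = 3*-5^i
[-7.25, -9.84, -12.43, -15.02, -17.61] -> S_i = -7.25 + -2.59*i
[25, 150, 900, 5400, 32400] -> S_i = 25*6^i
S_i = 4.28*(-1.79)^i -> [4.28, -7.66, 13.71, -24.55, 43.94]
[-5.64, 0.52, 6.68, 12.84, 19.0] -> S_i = -5.64 + 6.16*i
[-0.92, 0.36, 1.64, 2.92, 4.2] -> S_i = -0.92 + 1.28*i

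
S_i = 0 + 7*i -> [0, 7, 14, 21, 28]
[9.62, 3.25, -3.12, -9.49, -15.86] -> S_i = 9.62 + -6.37*i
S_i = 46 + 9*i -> [46, 55, 64, 73, 82]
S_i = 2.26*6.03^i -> [2.26, 13.63, 82.18, 495.52, 2987.98]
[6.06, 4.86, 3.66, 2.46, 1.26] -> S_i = 6.06 + -1.20*i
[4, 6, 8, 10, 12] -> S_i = 4 + 2*i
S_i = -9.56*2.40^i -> [-9.56, -22.94, -55.07, -132.16, -317.18]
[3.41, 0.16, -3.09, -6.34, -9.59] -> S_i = 3.41 + -3.25*i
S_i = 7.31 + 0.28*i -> [7.31, 7.59, 7.87, 8.15, 8.43]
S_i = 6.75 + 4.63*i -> [6.75, 11.38, 16.01, 20.64, 25.27]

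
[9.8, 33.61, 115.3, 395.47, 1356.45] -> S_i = 9.80*3.43^i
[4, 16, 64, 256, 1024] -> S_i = 4*4^i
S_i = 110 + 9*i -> [110, 119, 128, 137, 146]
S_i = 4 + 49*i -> [4, 53, 102, 151, 200]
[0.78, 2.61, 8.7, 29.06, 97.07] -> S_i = 0.78*3.34^i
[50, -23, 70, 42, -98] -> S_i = Random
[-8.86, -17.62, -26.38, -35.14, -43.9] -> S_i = -8.86 + -8.76*i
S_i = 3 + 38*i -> [3, 41, 79, 117, 155]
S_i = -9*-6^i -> [-9, 54, -324, 1944, -11664]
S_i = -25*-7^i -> [-25, 175, -1225, 8575, -60025]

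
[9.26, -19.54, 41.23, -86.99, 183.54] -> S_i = 9.26*(-2.11)^i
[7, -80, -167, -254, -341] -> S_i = 7 + -87*i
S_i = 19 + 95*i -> [19, 114, 209, 304, 399]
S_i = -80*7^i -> [-80, -560, -3920, -27440, -192080]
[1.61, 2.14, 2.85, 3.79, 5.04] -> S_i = 1.61*1.33^i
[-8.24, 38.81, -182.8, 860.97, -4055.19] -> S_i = -8.24*(-4.71)^i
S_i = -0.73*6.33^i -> [-0.73, -4.62, -29.25, -185.15, -1172.03]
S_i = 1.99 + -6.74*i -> [1.99, -4.75, -11.49, -18.23, -24.97]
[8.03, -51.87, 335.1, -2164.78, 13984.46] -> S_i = 8.03*(-6.46)^i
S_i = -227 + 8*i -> [-227, -219, -211, -203, -195]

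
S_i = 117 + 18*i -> [117, 135, 153, 171, 189]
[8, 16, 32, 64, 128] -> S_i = 8*2^i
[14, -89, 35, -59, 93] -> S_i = Random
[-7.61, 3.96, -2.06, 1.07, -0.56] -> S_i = -7.61*(-0.52)^i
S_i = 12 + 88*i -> [12, 100, 188, 276, 364]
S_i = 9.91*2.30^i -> [9.91, 22.79, 52.42, 120.57, 277.32]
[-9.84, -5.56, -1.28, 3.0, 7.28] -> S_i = -9.84 + 4.28*i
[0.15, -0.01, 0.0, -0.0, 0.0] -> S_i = 0.15*(-0.04)^i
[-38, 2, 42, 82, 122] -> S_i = -38 + 40*i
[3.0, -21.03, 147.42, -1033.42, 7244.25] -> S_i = 3.00*(-7.01)^i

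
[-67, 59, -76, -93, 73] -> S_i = Random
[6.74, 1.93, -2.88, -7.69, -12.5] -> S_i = 6.74 + -4.81*i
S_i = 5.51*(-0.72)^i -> [5.51, -3.97, 2.86, -2.06, 1.48]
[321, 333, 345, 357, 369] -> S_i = 321 + 12*i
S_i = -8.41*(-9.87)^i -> [-8.41, 83.01, -819.28, 8086.26, -79811.34]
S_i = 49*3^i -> [49, 147, 441, 1323, 3969]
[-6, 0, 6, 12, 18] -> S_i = -6 + 6*i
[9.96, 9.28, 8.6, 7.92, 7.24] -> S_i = 9.96 + -0.68*i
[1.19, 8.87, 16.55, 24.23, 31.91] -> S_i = 1.19 + 7.68*i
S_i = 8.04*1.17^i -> [8.04, 9.41, 11.01, 12.88, 15.07]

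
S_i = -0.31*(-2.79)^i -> [-0.31, 0.86, -2.41, 6.73, -18.78]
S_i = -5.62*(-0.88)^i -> [-5.62, 4.95, -4.35, 3.83, -3.37]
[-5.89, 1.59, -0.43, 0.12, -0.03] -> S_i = -5.89*(-0.27)^i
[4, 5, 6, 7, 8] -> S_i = 4 + 1*i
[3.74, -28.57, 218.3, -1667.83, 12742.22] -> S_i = 3.74*(-7.64)^i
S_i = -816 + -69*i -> [-816, -885, -954, -1023, -1092]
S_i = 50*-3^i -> [50, -150, 450, -1350, 4050]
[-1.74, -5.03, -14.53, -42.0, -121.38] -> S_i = -1.74*2.89^i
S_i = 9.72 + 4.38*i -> [9.72, 14.1, 18.48, 22.86, 27.24]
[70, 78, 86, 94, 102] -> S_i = 70 + 8*i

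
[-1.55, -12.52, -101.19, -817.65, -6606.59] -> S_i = -1.55*8.08^i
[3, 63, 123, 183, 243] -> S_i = 3 + 60*i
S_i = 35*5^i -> [35, 175, 875, 4375, 21875]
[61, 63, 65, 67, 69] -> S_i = 61 + 2*i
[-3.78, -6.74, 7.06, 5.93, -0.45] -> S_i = Random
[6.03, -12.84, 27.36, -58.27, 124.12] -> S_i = 6.03*(-2.13)^i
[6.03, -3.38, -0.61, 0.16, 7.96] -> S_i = Random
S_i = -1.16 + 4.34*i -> [-1.16, 3.18, 7.52, 11.86, 16.2]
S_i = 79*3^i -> [79, 237, 711, 2133, 6399]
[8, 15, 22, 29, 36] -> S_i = 8 + 7*i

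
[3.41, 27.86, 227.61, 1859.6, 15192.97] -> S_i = 3.41*8.17^i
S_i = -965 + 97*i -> [-965, -868, -771, -674, -577]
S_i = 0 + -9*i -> [0, -9, -18, -27, -36]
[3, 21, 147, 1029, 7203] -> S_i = 3*7^i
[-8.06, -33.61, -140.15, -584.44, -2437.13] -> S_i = -8.06*4.17^i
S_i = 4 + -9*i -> [4, -5, -14, -23, -32]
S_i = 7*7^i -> [7, 49, 343, 2401, 16807]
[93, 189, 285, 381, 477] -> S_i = 93 + 96*i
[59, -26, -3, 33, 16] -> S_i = Random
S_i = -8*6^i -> [-8, -48, -288, -1728, -10368]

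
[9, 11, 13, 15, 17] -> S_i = 9 + 2*i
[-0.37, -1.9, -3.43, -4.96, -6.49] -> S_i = -0.37 + -1.53*i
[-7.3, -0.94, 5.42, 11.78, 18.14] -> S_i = -7.30 + 6.36*i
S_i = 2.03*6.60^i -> [2.03, 13.4, 88.43, 583.62, 3851.87]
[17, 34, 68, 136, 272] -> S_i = 17*2^i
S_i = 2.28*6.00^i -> [2.28, 13.68, 82.08, 492.48, 2954.88]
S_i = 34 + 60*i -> [34, 94, 154, 214, 274]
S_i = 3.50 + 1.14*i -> [3.5, 4.64, 5.78, 6.92, 8.06]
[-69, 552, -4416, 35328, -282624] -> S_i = -69*-8^i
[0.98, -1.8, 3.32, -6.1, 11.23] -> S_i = 0.98*(-1.84)^i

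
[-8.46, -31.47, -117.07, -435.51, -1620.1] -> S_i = -8.46*3.72^i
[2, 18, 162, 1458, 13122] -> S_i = 2*9^i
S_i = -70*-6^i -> [-70, 420, -2520, 15120, -90720]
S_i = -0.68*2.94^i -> [-0.68, -2.0, -5.88, -17.28, -50.8]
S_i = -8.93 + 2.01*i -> [-8.93, -6.92, -4.91, -2.9, -0.89]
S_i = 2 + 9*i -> [2, 11, 20, 29, 38]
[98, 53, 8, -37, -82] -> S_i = 98 + -45*i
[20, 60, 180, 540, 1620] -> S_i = 20*3^i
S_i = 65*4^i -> [65, 260, 1040, 4160, 16640]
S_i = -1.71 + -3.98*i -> [-1.71, -5.69, -9.67, -13.65, -17.63]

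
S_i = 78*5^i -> [78, 390, 1950, 9750, 48750]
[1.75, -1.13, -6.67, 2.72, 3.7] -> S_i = Random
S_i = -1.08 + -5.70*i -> [-1.08, -6.78, -12.48, -18.18, -23.88]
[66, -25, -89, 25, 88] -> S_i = Random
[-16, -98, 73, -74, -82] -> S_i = Random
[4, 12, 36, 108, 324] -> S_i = 4*3^i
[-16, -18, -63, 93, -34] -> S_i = Random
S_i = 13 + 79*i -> [13, 92, 171, 250, 329]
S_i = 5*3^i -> [5, 15, 45, 135, 405]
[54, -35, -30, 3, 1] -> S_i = Random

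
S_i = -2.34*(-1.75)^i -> [-2.34, 4.1, -7.17, 12.54, -21.95]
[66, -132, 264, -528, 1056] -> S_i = 66*-2^i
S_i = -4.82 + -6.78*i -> [-4.82, -11.6, -18.38, -25.16, -31.94]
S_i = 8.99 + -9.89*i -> [8.99, -0.9, -10.79, -20.68, -30.57]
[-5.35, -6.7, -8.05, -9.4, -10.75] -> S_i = -5.35 + -1.35*i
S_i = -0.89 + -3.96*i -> [-0.89, -4.85, -8.81, -12.77, -16.73]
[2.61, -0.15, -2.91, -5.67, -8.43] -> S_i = 2.61 + -2.76*i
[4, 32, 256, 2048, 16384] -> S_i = 4*8^i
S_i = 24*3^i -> [24, 72, 216, 648, 1944]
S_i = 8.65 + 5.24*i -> [8.65, 13.89, 19.13, 24.37, 29.61]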